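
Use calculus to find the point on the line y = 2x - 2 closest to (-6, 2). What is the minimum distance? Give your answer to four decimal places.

Minimize D(x)^2 = (x + 6)^2 + (2x - 4)^2.
d/dx[D^2] = 2(x + 6) + 2·2·(2x - 4) = 0 ⇒ x = 2/5.
Then y = -6/5 and the distance is √(256/5) ≈ 7.1554.

7.1554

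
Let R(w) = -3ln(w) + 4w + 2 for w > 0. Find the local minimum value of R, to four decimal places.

R'(w) = -3/w + 4 = 0 gives w = 3/4.
R''(w) = 3/w², which is positive for w > 0, so this is a local minimum.
R(3/4) = -3·ln(3/4) + 3 + 2 ≈ 5.8630.

5.8630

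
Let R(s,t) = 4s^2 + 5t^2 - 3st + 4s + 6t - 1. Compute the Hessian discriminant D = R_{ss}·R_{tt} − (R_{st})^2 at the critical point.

71

∂R/∂s = 8s - 3t + 4 = 0 and ∂R/∂t = -3s + 10t + 6 = 0, so (s, t) = (-58/71, -60/71).
The Hessian has R_{ss} = 8, R_{tt} = 10, R_{st} = -3, giving D = 71 > 0 with R_{ss} > 0, so the point is a local minimum.
D = (8)·(10) − (-3)^2 = 71.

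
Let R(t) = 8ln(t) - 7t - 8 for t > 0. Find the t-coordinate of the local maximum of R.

R'(t) = 8/t − 7 = 0 gives t = 8/7.
R''(t) = -8/t², which is negative for t > 0, so this is a local maximum.
R(8/7) = 8·ln(8/7) - 8 - 8 ≈ -14.9317.

8/7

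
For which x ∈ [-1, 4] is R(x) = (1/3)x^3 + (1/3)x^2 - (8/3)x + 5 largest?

4

R'(x) = x^2 + (2/3)x - 8/3, whose only zero in [-1, 4] is x = 4/3.
Evaluating at the critical points and endpoints: R(-1) = 23/3, R(4/3) = 229/81, R(4) = 21.
The maximum over the interval is 21, attained at x = 4.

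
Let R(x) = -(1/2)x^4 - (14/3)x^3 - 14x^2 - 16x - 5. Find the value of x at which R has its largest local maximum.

-4

R'(x) = -2x^3 - 14x^2 - 28x - 16. Setting R'(x) = 0 gives x ∈ {-4, -2, -1}.
Second-derivative test with R''(x) = -6x^2 - 28x - 28: R''(-4) = -12 < 0 ⇒ local maximum; R''(-2) = 4 > 0 ⇒ local minimum; R''(-1) = -6 < 0 ⇒ local maximum.
So the largest local maximum value is R(-4) = 17/3.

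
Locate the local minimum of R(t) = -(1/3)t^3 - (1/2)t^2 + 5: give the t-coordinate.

-1

Critical points: R'(t) = -t^2 - t vanishes at t = -1, 0.
R''(t) = -2t - 1. R''(-1) = 1 > 0 ⇒ local minimum; R''(0) = -1 < 0 ⇒ local maximum.
So the local minimum value is R(-1) = 29/6.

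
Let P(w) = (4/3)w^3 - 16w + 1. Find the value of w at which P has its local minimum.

Critical points: P'(w) = 4w^2 - 16 vanishes at w = -2, 2.
Since P''(w) = 8w, we get P''(-2) = -16 < 0 ⇒ local maximum; P''(2) = 16 > 0 ⇒ local minimum.
So the local minimum value is P(2) = -61/3.

2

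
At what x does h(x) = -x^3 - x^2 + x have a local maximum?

1/3

h'(x) = -3x^2 - 2x + 1. Setting h'(x) = 0 gives x ∈ {-1, 1/3}.
Second-derivative test with h''(x) = -6x - 2: h''(-1) = 4 > 0 ⇒ local minimum; h''(1/3) = -4 < 0 ⇒ local maximum.
The local maximum is h(1/3) = 5/27.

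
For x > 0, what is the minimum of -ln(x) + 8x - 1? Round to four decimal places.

2.0794

h'(x) = -1/x + 8 = 0 gives x = 1/8.
h''(x) = 1/x², which is positive for x > 0, so this is a local minimum.
h(1/8) = -1·ln(1/8) + 1 - 1 ≈ 2.0794.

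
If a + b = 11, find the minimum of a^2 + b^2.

121/2

With a + b = 11, a^2 + b^2 = a^2 + (11 − a)^2.
The derivative 2a − 2(11 − a) = 4a − 22 vanishes at a = 11/2; second derivative 4 > 0, a minimum.
The minimum is 2·(11/2)^2 = 121/2.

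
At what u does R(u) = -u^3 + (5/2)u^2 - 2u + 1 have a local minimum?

R'(u) = -3u^2 + 5u - 2 = 0 at u = 2/3, 1.
R''(u) = -6u + 5. R''(2/3) = 1 > 0 ⇒ local minimum; R''(1) = -1 < 0 ⇒ local maximum.
Thus R has its local minimum at u = 2/3, with value 13/27.

2/3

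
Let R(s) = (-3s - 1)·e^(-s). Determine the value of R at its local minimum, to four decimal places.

By the product rule, R'(s) = (3s - 2)·e^(-s). Since e^(-s) > 0, the only critical point is s = 2/3.
R''(2/3) has the same sign as 3 > 0, so this is a local minimum.
R(2/3) = (-3)·e^(-2/3) ≈ -1.5403.

-1.5403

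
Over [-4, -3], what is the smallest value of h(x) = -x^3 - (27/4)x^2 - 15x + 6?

69/4

The derivative is -3x^2 - (27/2)x - 15, which has no zeros in [-4, -3].
Compare values at every candidate in [-4, -3]: h(-4) = 22, h(-3) = 69/4.
So the minimum is h(-3) = 69/4.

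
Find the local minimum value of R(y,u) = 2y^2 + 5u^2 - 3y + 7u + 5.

∂R/∂y = 4y - 3 = 0 and ∂R/∂u = 10u + 7 = 0, so (y, u) = (3/4, -7/10).
The Hessian has R_{yy} = 4, R_{uu} = 10, R_{yu} = 0, giving D = 40 > 0 with R_{yy} > 0, so the point is a local minimum.
R(3/4, -7/10) = 57/40.

57/40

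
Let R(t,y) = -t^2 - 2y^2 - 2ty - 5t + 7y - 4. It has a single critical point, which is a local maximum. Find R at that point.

∂R/∂t = -2t - 2y - 5 = 0 and ∂R/∂y = -2t - 4y + 7 = 0, so (t, y) = (-17/2, 6).
The Hessian has R_{tt} = -2, R_{yy} = -4, R_{ty} = -2, giving D = 4 > 0 with R_{tt} < 0, so the point is a local maximum.
R(-17/2, 6) = 153/4.

153/4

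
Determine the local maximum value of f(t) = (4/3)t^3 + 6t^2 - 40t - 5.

f'(t) = 4t^2 + 12t - 40 = 0 at t = -5, 2.
f''(t) = 8t + 12. f''(-5) = -28 < 0 ⇒ local maximum; f''(2) = 28 > 0 ⇒ local minimum.
Thus f has its local maximum at t = -5, with value 535/3.

535/3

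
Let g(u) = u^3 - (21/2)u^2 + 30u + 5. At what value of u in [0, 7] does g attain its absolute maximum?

The derivative is 3u^2 - 21u + 30, which vanishes at u = 2 and u = 5.
Compare values at every candidate in [0, 7]: g(0) = 5, g(2) = 31, g(5) = 35/2, g(7) = 87/2.
The maximum over the interval is 87/2, attained at u = 7.

7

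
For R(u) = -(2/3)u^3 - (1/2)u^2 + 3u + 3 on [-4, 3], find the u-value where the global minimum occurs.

R'(u) = -2u^2 - u + 3, which vanishes at u = -3/2 and u = 1.
Evaluating at the critical points and endpoints: R(-4) = 77/3, R(-3/2) = -3/8, R(1) = 29/6, R(3) = -21/2.
Hence the absolute minimum is -21/2 at u = 3.

3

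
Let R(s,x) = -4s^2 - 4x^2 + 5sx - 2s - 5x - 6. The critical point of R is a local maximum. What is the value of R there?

∂R/∂s = -8s + 5x - 2 = 0 and ∂R/∂x = 5s - 8x - 5 = 0, so (s, x) = (-41/39, -50/39).
The Hessian has R_{ss} = -8, R_{xx} = -8, R_{sx} = 5, giving D = 39 > 0 with R_{ss} < 0, so the point is a local maximum.
R(-41/39, -50/39) = -68/39.

-68/39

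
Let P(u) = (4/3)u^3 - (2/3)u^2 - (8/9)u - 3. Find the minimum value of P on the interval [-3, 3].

-127/3

P'(u) = 4u^2 - (4/3)u - 8/9, which vanishes at u = -1/3 and u = 2/3.
Compare values at every candidate in [-3, 3]: P(-3) = -127/3,  P(-1/3) = -229/81,  P(2/3) = -283/81,  P(3) = 73/3.
So the minimum is P(-3) = -127/3.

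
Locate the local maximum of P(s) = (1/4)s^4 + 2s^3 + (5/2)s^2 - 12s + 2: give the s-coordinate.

-3

Critical points: P'(s) = s^3 + 6s^2 + 5s - 12 vanishes at s = -4, -3, 1.
Since P''(s) = 3s^2 + 12s + 5, we get P''(-4) = 5 > 0 ⇒ local minimum; P''(-3) = -4 < 0 ⇒ local maximum; P''(1) = 20 > 0 ⇒ local minimum.
Thus P has its local maximum at s = -3, with value 107/4.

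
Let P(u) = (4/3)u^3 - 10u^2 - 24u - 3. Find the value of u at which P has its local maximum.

-1

P'(u) = 4u^2 - 20u - 24. Setting P'(u) = 0 gives u ∈ {-1, 6}.
P''(u) = 8u - 20. P''(-1) = -28 < 0 ⇒ local maximum; P''(6) = 28 > 0 ⇒ local minimum.
The local maximum is P(-1) = 29/3.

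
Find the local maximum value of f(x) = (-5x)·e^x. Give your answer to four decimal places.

1.8394

Differentiating with the product rule gives f'(x) = (-5x - 5)·e^x. Since e^x > 0, the only critical point is x = -1.
f''(-1) has the same sign as -5 < 0, so this is a local maximum.
f(-1) = (5)·e^(-1) ≈ 1.8394.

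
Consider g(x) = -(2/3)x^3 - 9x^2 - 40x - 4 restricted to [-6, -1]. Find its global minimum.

83/3

The derivative is -2x^2 - 18x - 40, which vanishes at x = -5 and x = -4.
Evaluating at the critical points and endpoints: g(-6) = 56, g(-5) = 163/3, g(-4) = 164/3, g(-1) = 83/3.
So the minimum is g(-1) = 83/3.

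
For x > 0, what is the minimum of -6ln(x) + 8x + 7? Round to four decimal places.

14.7261

f'(x) = -6/x + 8 = 0 gives x = 3/4.
f''(x) = 6/x², which is positive for x > 0, so this is a local minimum.
f(3/4) = -6·ln(3/4) + 6 + 7 ≈ 14.7261.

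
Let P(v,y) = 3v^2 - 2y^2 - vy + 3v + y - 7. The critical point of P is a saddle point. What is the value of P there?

-187/25

∂P/∂v = 6v - y + 3 = 0 and ∂P/∂y = -v - 4y + 1 = 0, so (v, y) = (-11/25, 9/25).
The Hessian has P_{vv} = 6, P_{yy} = -4, P_{vy} = -1, giving D = -25 < 0, so the point is a saddle point.
P(-11/25, 9/25) = -187/25.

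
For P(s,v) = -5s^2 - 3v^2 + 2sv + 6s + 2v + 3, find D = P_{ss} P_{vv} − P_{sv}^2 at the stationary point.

∂P/∂s = -10s + 2v + 6 = 0 and ∂P/∂v = 2s - 6v + 2 = 0, so (s, v) = (5/7, 4/7).
The Hessian has P_{ss} = -10, P_{vv} = -6, P_{sv} = 2, giving D = 56 > 0 with P_{ss} < 0, so the point is a local maximum.
D = (-10)·(-6) − (2)^2 = 56.

56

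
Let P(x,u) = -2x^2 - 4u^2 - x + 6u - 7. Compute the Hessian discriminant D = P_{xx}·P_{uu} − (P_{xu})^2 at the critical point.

32

∂P/∂x = -4x - 1 = 0 and ∂P/∂u = -8u + 6 = 0, so (x, u) = (-1/4, 3/4).
The Hessian has P_{xx} = -4, P_{uu} = -8, P_{xu} = 0, giving D = 32 > 0 with P_{xx} < 0, so the point is a local maximum.
D = (-4)·(-8) − (0)^2 = 32.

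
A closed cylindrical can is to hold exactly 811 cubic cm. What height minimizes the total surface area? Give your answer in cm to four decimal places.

10.1075

With radius r and height h, πr²h = 811 so h = 811/(πr²), and S(r) = 2πr² + 2πrh = 2πr² + 2·811/r.
S'(r) = 4πr − 2·811/r² = 0 ⇒ r³ = 811/(2π), so r ≈ 5.0537 and h = 2r ≈ 10.1075.
S''(r) = 4π + 4·811/r³ > 0, so this is the minimum; S ≈ 481.4248.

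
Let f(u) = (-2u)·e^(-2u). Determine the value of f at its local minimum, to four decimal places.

-0.3679

Differentiating with the product rule gives f'(u) = (4u - 2)·e^(-2u). Since e^(-2u) > 0, the only critical point is u = 1/2.
f''(1/2) has the same sign as 4 > 0, so this is a local minimum.
f(1/2) = (-1)·e^(-1) ≈ -0.3679.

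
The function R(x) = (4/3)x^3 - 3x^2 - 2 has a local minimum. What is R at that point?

-17/4

R'(x) = 4x^2 - 6x. Setting R'(x) = 0 gives x ∈ {0, 3/2}.
R''(x) = 8x - 6. R''(0) = -6 < 0 ⇒ local maximum; R''(3/2) = 6 > 0 ⇒ local minimum.
So the local minimum value is R(3/2) = -17/4.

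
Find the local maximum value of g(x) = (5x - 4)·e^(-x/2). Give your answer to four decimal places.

Differentiating with the product rule gives g'(x) = (-(5/2)x + 7)·e^(-x/2). Since e^(-x/2) > 0, the only critical point is x = 14/5.
g''(14/5) has the same sign as -5/2 < 0, so this is a local maximum.
g(14/5) = (10)·e^(-7/5) ≈ 2.4660.

2.4660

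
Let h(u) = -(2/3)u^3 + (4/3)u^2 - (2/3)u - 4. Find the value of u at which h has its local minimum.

1/3

Critical points: h'(u) = -2u^2 + (8/3)u - 2/3 vanishes at u = 1/3, 1.
Since h''(u) = -4u + 8/3, we get h''(1/3) = 4/3 > 0 ⇒ local minimum; h''(1) = -4/3 < 0 ⇒ local maximum.
The local minimum is h(1/3) = -332/81.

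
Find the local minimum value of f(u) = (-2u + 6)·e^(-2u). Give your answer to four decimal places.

Differentiating with the product rule gives f'(u) = (4u - 14)·e^(-2u). Since e^(-2u) > 0, the only critical point is u = 7/2.
f''(7/2) has the same sign as 4 > 0, so this is a local minimum.
f(7/2) = (-1)·e^(-7) ≈ -0.0009.

-0.0009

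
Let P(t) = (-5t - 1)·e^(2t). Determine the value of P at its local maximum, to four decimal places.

0.6165

By the product rule, P'(t) = (-10t - 7)·e^(2t). Since e^(2t) > 0, the only critical point is t = -7/10.
P''(-7/10) has the same sign as -10 < 0, so this is a local maximum.
P(-7/10) = (5/2)·e^(-7/5) ≈ 0.6165.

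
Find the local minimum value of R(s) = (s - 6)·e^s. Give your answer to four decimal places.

R'(s) = 1·e^s + (s - 6)·1·e^s = (s - 5)·e^s. Since e^s > 0, the only critical point is s = 5.
R''(5) has the same sign as 1 > 0, so this is a local minimum.
R(5) = (-1)·e^(5) ≈ -148.4132.

-148.4132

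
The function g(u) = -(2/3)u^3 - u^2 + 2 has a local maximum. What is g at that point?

2

Critical points: g'(u) = -2u^2 - 2u vanishes at u = -1, 0.
Since g''(u) = -4u - 2, we get g''(-1) = 2 > 0 ⇒ local minimum; g''(0) = -2 < 0 ⇒ local maximum.
So the local maximum value is g(0) = 2.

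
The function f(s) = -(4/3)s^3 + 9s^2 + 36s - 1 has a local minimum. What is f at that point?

f'(s) = -4s^2 + 18s + 36 = 0 at s = -3/2, 6.
f''(s) = -8s + 18. f''(-3/2) = 30 > 0 ⇒ local minimum; f''(6) = -30 < 0 ⇒ local maximum.
Thus f has its local minimum at s = -3/2, with value -121/4.

-121/4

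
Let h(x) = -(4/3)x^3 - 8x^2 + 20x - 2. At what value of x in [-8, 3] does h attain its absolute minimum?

The derivative is -4x^2 - 16x + 20, which vanishes at x = -5 and x = 1.
Candidates: h(-8) = 26/3,  h(-5) = -406/3,  h(1) = 26/3,  h(3) = -50.
So the minimum is h(-5) = -406/3.

-5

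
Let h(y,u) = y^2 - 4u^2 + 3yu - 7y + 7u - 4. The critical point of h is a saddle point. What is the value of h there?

∂h/∂y = 2y + 3u - 7 = 0 and ∂h/∂u = 3y - 8u + 7 = 0, so (y, u) = (7/5, 7/5).
The Hessian has h_{yy} = 2, h_{uu} = -8, h_{yu} = 3, giving D = -25 < 0, so the point is a saddle point.
h(7/5, 7/5) = -4.

-4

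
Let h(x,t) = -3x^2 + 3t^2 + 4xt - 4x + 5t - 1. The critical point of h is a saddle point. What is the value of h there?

∂h/∂x = -6x + 4t - 4 = 0 and ∂h/∂t = 4x + 6t + 5 = 0, so (x, t) = (-11/13, -7/26).
The Hessian has h_{xx} = -6, h_{tt} = 6, h_{xt} = 4, giving D = -52 < 0, so the point is a saddle point.
h(-11/13, -7/26) = 1/52.

1/52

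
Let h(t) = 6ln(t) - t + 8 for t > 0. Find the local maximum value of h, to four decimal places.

h'(t) = 6/t − 1 = 0 gives t = 6.
h''(t) = -6/t², which is negative for t > 0, so this is a local maximum.
h(6) = 6·ln(6) - 6 + 8 ≈ 12.7506.

12.7506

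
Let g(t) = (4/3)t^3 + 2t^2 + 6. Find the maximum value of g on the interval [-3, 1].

Differentiating, g'(t) = 4t^2 + 4t; which vanishes at t = -1 and t = 0.
Evaluating at the critical points and endpoints: g(-3) = -12, g(-1) = 20/3, g(0) = 6, g(1) = 28/3.
Hence the absolute maximum is 28/3 at t = 1.

28/3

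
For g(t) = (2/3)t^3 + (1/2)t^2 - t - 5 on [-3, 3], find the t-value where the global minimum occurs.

-3

g'(t) = 2t^2 + t - 1, which vanishes at t = -1 and t = 1/2.
Compare values at every candidate in [-3, 3]: g(-3) = -31/2,  g(-1) = -25/6,  g(1/2) = -127/24,  g(3) = 29/2.
The minimum over the interval is -31/2, attained at t = -3.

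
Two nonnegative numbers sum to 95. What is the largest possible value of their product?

With x + y = 95, the product is P(x) = x(95 − x).
P'(x) = 95 − 2x = 0 gives x = 95/2; P'' = −2 < 0, so this is the maximum.
P = 95/2·95/2 = 9025/4.

9025/4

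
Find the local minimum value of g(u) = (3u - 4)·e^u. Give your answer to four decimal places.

Differentiating with the product rule gives g'(u) = (3u - 1)·e^u. Since e^u > 0, the only critical point is u = 1/3.
g''(1/3) has the same sign as 3 > 0, so this is a local minimum.
g(1/3) = (-3)·e^(1/3) ≈ -4.1868.

-4.1868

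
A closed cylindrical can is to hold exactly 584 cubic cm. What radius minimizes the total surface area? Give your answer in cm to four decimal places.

With radius r and height h, πr²h = 584 so h = 584/(πr²), and S(r) = 2πr² + 2πrh = 2πr² + 2·584/r.
S'(r) = 4πr − 2·584/r² = 0 ⇒ r³ = 584/(2π), so r ≈ 4.5298 and h = 2r ≈ 9.0596.
S''(r) = 4π + 4·584/r³ > 0, so this is the minimum; S ≈ 386.7733.

4.5298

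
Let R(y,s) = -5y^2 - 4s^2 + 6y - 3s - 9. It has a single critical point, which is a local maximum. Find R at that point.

-531/80

∂R/∂y = -10y + 6 = 0 and ∂R/∂s = -8s - 3 = 0, so (y, s) = (3/5, -3/8).
The Hessian has R_{yy} = -10, R_{ss} = -8, R_{ys} = 0, giving D = 80 > 0 with R_{yy} < 0, so the point is a local maximum.
R(3/5, -3/8) = -531/80.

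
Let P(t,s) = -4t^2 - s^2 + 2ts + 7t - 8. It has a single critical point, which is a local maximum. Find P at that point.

-47/12

∂P/∂t = -8t + 2s + 7 = 0 and ∂P/∂s = 2t - 2s = 0, so (t, s) = (7/6, 7/6).
The Hessian has P_{tt} = -8, P_{ss} = -2, P_{ts} = 2, giving D = 12 > 0 with P_{tt} < 0, so the point is a local maximum.
P(7/6, 7/6) = -47/12.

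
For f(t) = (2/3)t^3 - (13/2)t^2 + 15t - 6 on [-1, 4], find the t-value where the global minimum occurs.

-1

f'(t) = 2t^2 - 13t + 15, whose only zero in [-1, 4] is t = 3/2.
Candidates: f(-1) = -169/6,  f(3/2) = 33/8,  f(4) = -22/3.
The minimum over the interval is -169/6, attained at t = -1.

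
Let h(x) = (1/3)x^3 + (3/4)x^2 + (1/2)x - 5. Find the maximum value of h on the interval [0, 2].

5/3

The derivative is x^2 + (3/2)x + 1/2, which has no zeros in [0, 2].
Evaluating at the critical points and endpoints: h(0) = -5,  h(2) = 5/3.
Hence the absolute maximum is 5/3 at x = 2.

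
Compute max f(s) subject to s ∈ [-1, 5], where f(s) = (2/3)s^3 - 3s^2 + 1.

The derivative is 2s^2 - 6s, which vanishes at s = 0 and s = 3.
Evaluating at the critical points and endpoints: f(-1) = -8/3,  f(0) = 1,  f(3) = -8,  f(5) = 28/3.
So the maximum is f(5) = 28/3.

28/3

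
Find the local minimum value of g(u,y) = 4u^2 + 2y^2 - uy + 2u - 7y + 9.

∂g/∂u = 8u - y + 2 = 0 and ∂g/∂y = -u + 4y - 7 = 0, so (u, y) = (-1/31, 54/31).
The Hessian has g_{uu} = 8, g_{yy} = 4, g_{uy} = -1, giving D = 31 > 0 with g_{uu} > 0, so the point is a local minimum.
g(-1/31, 54/31) = 89/31.

89/31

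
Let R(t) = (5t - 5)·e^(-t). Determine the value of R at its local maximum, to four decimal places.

By the product rule, R'(t) = (-5t + 10)·e^(-t). Since e^(-t) > 0, the only critical point is t = 2.
R''(2) has the same sign as -5 < 0, so this is a local maximum.
R(2) = (5)·e^(-2) ≈ 0.6767.

0.6767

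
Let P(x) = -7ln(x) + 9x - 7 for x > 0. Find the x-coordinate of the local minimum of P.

7/9

P'(x) = -7/x + 9 = 0 gives x = 7/9.
P''(x) = 7/x², which is positive for x > 0, so this is a local minimum.
P(7/9) = -7·ln(7/9) + 7 - 7 ≈ 1.7592.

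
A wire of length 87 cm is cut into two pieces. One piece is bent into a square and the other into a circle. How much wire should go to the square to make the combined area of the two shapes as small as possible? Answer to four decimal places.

Let x be the length used for the square. Square side x/4; circle radius (87−x)/(2π).
A(x) = (x/4)² + π·((87−x)/(2π))² = x²/16 + (87−x)²/(4π) for 0 ≤ x ≤ 87. A'(x) = x/8 − (87−x)/(2π) = 0 gives x = 4·87/(π+4) ≈ 48.7286.
A'' = 1/8 + 1/(2π) > 0, so this gives the minimum combined area; x ≈ 48.7286 cm to the square.

48.7286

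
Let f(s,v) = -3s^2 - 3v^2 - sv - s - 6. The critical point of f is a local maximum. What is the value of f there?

-207/35

∂f/∂s = -6s - v - 1 = 0 and ∂f/∂v = -s - 6v = 0, so (s, v) = (-6/35, 1/35).
The Hessian has f_{ss} = -6, f_{vv} = -6, f_{sv} = -1, giving D = 35 > 0 with f_{ss} < 0, so the point is a local maximum.
f(-6/35, 1/35) = -207/35.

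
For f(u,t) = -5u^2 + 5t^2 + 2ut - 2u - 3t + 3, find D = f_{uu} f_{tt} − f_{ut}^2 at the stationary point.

∂f/∂u = -10u + 2t - 2 = 0 and ∂f/∂t = 2u + 10t - 3 = 0, so (u, t) = (-7/52, 17/52).
The Hessian has f_{uu} = -10, f_{tt} = 10, f_{ut} = 2, giving D = -104 < 0, so the point is a saddle point.
D = (-10)·(10) − (2)^2 = -104.

-104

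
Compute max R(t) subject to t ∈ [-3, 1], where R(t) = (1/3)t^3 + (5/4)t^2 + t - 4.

-17/12

Differentiating, R'(t) = t^2 + (5/2)t + 1; which vanishes at t = -2 and t = -1/2.
Evaluating at the critical points and endpoints: R(-3) = -19/4; R(-2) = -11/3; R(-1/2) = -203/48; R(1) = -17/12.
So the maximum is R(1) = -17/12.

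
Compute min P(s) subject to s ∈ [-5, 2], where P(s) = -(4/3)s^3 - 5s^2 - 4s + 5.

-101/3

The derivative is -4s^2 - 10s - 4, which vanishes at s = -2 and s = -1/2.
Candidates: P(-5) = 200/3,  P(-2) = 11/3,  P(-1/2) = 71/12,  P(2) = -101/3.
Hence the absolute minimum is -101/3 at s = 2.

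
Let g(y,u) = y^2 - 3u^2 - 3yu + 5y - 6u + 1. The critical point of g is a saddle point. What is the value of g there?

∂g/∂y = 2y - 3u + 5 = 0 and ∂g/∂u = -3y - 6u - 6 = 0, so (y, u) = (-16/7, 1/7).
The Hessian has g_{yy} = 2, g_{uu} = -6, g_{yu} = -3, giving D = -21 < 0, so the point is a saddle point.
g(-16/7, 1/7) = -36/7.

-36/7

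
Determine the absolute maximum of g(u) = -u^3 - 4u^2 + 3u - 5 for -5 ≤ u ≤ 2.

g'(u) = -3u^2 - 8u + 3, which vanishes at u = -3 and u = 1/3.
Evaluating at the critical points and endpoints: g(-5) = 5; g(-3) = -23; g(1/3) = -121/27; g(2) = -23.
So the maximum is g(-5) = 5.

5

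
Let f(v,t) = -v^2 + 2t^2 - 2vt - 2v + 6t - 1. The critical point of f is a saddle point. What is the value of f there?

∂f/∂v = -2v - 2t - 2 = 0 and ∂f/∂t = -2v + 4t + 6 = 0, so (v, t) = (1/3, -4/3).
The Hessian has f_{vv} = -2, f_{tt} = 4, f_{vt} = -2, giving D = -12 < 0, so the point is a saddle point.
f(1/3, -4/3) = -16/3.

-16/3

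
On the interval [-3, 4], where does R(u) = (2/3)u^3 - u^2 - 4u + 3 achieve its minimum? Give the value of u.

-3

R'(u) = 2u^2 - 2u - 4, which vanishes at u = -1 and u = 2.
Candidates: R(-3) = -12, R(-1) = 16/3, R(2) = -11/3, R(4) = 41/3.
The minimum over the interval is -12, attained at u = -3.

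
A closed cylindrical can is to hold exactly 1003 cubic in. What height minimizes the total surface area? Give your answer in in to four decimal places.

With radius r and height h, πr²h = 1003 so h = 1003/(πr²), and S(r) = 2πr² + 2πrh = 2πr² + 2·1003/r.
S'(r) = 4πr − 2·1003/r² = 0 ⇒ r³ = 1003/(2π), so r ≈ 5.4247 and h = 2r ≈ 10.8493.
S''(r) = 4π + 4·1003/r³ > 0, so this is the minimum; S ≈ 554.6877.

10.8493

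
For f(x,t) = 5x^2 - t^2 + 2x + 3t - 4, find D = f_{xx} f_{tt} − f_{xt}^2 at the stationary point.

∂f/∂x = 10x + 2 = 0 and ∂f/∂t = -2t + 3 = 0, so (x, t) = (-1/5, 3/2).
The Hessian has f_{xx} = 10, f_{tt} = -2, f_{xt} = 0, giving D = -20 < 0, so the point is a saddle point.
D = (10)·(-2) − (0)^2 = -20.

-20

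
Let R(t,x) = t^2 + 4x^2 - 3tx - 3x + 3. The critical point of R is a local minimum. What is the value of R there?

∂R/∂t = 2t - 3x = 0 and ∂R/∂x = -3t + 8x - 3 = 0, so (t, x) = (9/7, 6/7).
The Hessian has R_{tt} = 2, R_{xx} = 8, R_{tx} = -3, giving D = 7 > 0 with R_{tt} > 0, so the point is a local minimum.
R(9/7, 6/7) = 12/7.

12/7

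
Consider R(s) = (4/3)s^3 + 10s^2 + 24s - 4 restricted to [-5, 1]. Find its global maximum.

R'(s) = 4s^2 + 20s + 24, which vanishes at s = -3 and s = -2.
Candidates: R(-5) = -122/3; R(-3) = -22; R(-2) = -68/3; R(1) = 94/3.
So the maximum is R(1) = 94/3.

94/3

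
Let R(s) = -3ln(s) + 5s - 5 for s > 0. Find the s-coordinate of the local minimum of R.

3/5

R'(s) = -3/s + 5 = 0 gives s = 3/5.
R''(s) = 3/s², which is positive for s > 0, so this is a local minimum.
R(3/5) = -3·ln(3/5) + 3 - 5 ≈ -0.4675.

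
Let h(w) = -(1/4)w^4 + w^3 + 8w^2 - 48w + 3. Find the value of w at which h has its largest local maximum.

h'(w) = -w^3 + 3w^2 + 16w - 48. Setting h'(w) = 0 gives w ∈ {-4, 3, 4}.
Second-derivative test with h''(w) = -3w^2 + 6w + 16: h''(-4) = -56 < 0 ⇒ local maximum; h''(3) = 7 > 0 ⇒ local minimum; h''(4) = -8 < 0 ⇒ local maximum.
Thus h has its largest local maximum at w = -4, with value 195.

-4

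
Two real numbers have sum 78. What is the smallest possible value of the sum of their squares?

With a + b = 78, a^2 + b^2 = a^2 + (78 − a)^2.
The derivative 2a − 2(78 − a) = 4a − 156 vanishes at a = 39; second derivative 4 > 0, a minimum.
The minimum is 2·(39)^2 = 3042.

3042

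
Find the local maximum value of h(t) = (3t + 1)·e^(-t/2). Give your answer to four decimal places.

2.6076

By the product rule, h'(t) = (-(3/2)t + 5/2)·e^(-t/2). Since e^(-t/2) > 0, the only critical point is t = 5/3.
h''(5/3) has the same sign as -3/2 < 0, so this is a local maximum.
h(5/3) = (6)·e^(-5/6) ≈ 2.6076.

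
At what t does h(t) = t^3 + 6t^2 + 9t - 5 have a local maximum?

-3

h'(t) = 3t^2 + 12t + 9 = 0 at t = -3, -1.
Since h''(t) = 6t + 12, we get h''(-3) = -6 < 0 ⇒ local maximum; h''(-1) = 6 > 0 ⇒ local minimum.
So the local maximum value is h(-3) = -5.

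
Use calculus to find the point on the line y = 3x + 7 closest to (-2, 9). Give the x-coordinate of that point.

2/5

Minimize D(x)^2 = (x + 2)^2 + (3x - 2)^2.
d/dx[D^2] = 2(x + 2) + 2·3·(3x - 2) = 0 ⇒ x = 2/5.
Then y = 41/5 and the distance is √(32/5) ≈ 2.5298.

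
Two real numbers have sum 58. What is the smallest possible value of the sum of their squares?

With a + b = 58, a^2 + b^2 = a^2 + (58 − a)^2.
The derivative 2a − 2(58 − a) = 4a − 116 vanishes at a = 29; second derivative 4 > 0, a minimum.
The minimum is 2·(29)^2 = 1682.

1682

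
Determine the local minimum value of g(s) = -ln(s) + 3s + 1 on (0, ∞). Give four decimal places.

g'(s) = -1/s + 3 = 0 gives s = 1/3.
g''(s) = 1/s², which is positive for s > 0, so this is a local minimum.
g(1/3) = -1·ln(1/3) + 1 + 1 ≈ 3.0986.

3.0986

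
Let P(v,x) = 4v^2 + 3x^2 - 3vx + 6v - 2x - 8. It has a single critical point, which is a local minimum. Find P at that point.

-400/39

∂P/∂v = 8v - 3x + 6 = 0 and ∂P/∂x = -3v + 6x - 2 = 0, so (v, x) = (-10/13, -2/39).
The Hessian has P_{vv} = 8, P_{xx} = 6, P_{vx} = -3, giving D = 39 > 0 with P_{vv} > 0, so the point is a local minimum.
P(-10/13, -2/39) = -400/39.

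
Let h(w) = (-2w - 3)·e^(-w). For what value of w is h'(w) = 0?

By the product rule, h'(w) = (2w + 1)·e^(-w). Since e^(-w) > 0, the only critical point is w = -1/2.
h''(-1/2) has the same sign as 2 > 0, so this is a local minimum.
h(-1/2) = (-2)·e^(1/2) ≈ -3.2974.

-1/2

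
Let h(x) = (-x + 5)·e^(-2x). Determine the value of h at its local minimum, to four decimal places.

-0.0000

Differentiating with the product rule gives h'(x) = (2x - 11)·e^(-2x). Since e^(-2x) > 0, the only critical point is x = 11/2.
h''(11/2) has the same sign as 2 > 0, so this is a local minimum.
h(11/2) = (-1/2)·e^(-11) ≈ -0.0000.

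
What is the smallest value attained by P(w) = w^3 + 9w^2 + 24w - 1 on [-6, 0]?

The derivative is 3w^2 + 18w + 24, which vanishes at w = -4 and w = -2.
Candidates: P(-6) = -37,  P(-4) = -17,  P(-2) = -21,  P(0) = -1.
Hence the absolute minimum is -37 at w = -6.

-37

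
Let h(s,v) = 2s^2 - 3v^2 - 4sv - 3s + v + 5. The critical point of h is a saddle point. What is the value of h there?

163/40

∂h/∂s = 4s - 4v - 3 = 0 and ∂h/∂v = -4s - 6v + 1 = 0, so (s, v) = (11/20, -1/5).
The Hessian has h_{ss} = 4, h_{vv} = -6, h_{sv} = -4, giving D = -40 < 0, so the point is a saddle point.
h(11/20, -1/5) = 163/40.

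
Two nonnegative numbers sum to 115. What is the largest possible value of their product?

13225/4

With x + y = 115, the product is P(x) = x(115 − x).
P'(x) = 115 − 2x = 0 gives x = 115/2; P'' = −2 < 0, so this is the maximum.
P = 115/2·115/2 = 13225/4.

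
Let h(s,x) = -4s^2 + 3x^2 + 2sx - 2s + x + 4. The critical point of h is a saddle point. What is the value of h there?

∂h/∂s = -8s + 2x - 2 = 0 and ∂h/∂x = 2s + 6x + 1 = 0, so (s, x) = (-7/26, -1/13).
The Hessian has h_{ss} = -8, h_{xx} = 6, h_{sx} = 2, giving D = -52 < 0, so the point is a saddle point.
h(-7/26, -1/13) = 55/13.

55/13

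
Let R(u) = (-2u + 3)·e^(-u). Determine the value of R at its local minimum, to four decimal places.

-0.1642

By the product rule, R'(u) = (2u - 5)·e^(-u). Since e^(-u) > 0, the only critical point is u = 5/2.
R''(5/2) has the same sign as 2 > 0, so this is a local minimum.
R(5/2) = (-2)·e^(-5/2) ≈ -0.1642.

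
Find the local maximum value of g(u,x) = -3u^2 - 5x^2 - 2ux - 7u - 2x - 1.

173/56

∂g/∂u = -6u - 2x - 7 = 0 and ∂g/∂x = -2u - 10x - 2 = 0, so (u, x) = (-33/28, 1/28).
The Hessian has g_{uu} = -6, g_{xx} = -10, g_{ux} = -2, giving D = 56 > 0 with g_{uu} < 0, so the point is a local maximum.
g(-33/28, 1/28) = 173/56.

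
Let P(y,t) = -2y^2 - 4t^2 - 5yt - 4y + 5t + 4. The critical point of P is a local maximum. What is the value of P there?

∂P/∂y = -4y - 5t - 4 = 0 and ∂P/∂t = -5y - 8t + 5 = 0, so (y, t) = (-57/7, 40/7).
The Hessian has P_{yy} = -4, P_{tt} = -8, P_{yt} = -5, giving D = 7 > 0 with P_{yy} < 0, so the point is a local maximum.
P(-57/7, 40/7) = 242/7.

242/7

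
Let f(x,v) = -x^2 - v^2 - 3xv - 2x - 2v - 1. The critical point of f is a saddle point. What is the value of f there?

∂f/∂x = -2x - 3v - 2 = 0 and ∂f/∂v = -3x - 2v - 2 = 0, so (x, v) = (-2/5, -2/5).
The Hessian has f_{xx} = -2, f_{vv} = -2, f_{xv} = -3, giving D = -5 < 0, so the point is a saddle point.
f(-2/5, -2/5) = -1/5.

-1/5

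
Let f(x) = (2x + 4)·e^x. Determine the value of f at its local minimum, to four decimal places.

-0.0996

Differentiating with the product rule gives f'(x) = (2x + 6)·e^x. Since e^x > 0, the only critical point is x = -3.
f''(-3) has the same sign as 2 > 0, so this is a local minimum.
f(-3) = (-2)·e^(-3) ≈ -0.0996.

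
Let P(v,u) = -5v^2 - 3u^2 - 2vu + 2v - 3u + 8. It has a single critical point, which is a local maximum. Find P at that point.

517/56

∂P/∂v = -10v - 2u + 2 = 0 and ∂P/∂u = -2v - 6u - 3 = 0, so (v, u) = (9/28, -17/28).
The Hessian has P_{vv} = -10, P_{uu} = -6, P_{vu} = -2, giving D = 56 > 0 with P_{vv} < 0, so the point is a local maximum.
P(9/28, -17/28) = 517/56.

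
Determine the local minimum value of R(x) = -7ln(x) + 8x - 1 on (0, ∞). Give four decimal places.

R'(x) = -7/x + 8 = 0 gives x = 7/8.
R''(x) = 7/x², which is positive for x > 0, so this is a local minimum.
R(7/8) = -7·ln(7/8) + 7 - 1 ≈ 6.9347.

6.9347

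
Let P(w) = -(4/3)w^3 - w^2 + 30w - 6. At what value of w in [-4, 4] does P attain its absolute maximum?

5/2

The derivative is -4w^2 - 2w + 30, which vanishes at w = -3 and w = 5/2.
Candidates: P(-4) = -170/3,  P(-3) = -69,  P(5/2) = 503/12,  P(4) = 38/3.
The maximum over the interval is 503/12, attained at w = 5/2.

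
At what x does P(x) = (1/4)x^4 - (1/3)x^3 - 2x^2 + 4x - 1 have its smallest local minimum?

Critical points: P'(x) = x^3 - x^2 - 4x + 4 vanishes at x = -2, 1, 2.
Second-derivative test with P''(x) = 3x^2 - 2x - 4: P''(-2) = 12 > 0 ⇒ local minimum; P''(1) = -3 < 0 ⇒ local maximum; P''(2) = 4 > 0 ⇒ local minimum.
The smallest local minimum is P(-2) = -31/3.

-2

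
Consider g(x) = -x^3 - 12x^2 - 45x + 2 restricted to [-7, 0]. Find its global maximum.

72

g'(x) = -3x^2 - 24x - 45, which vanishes at x = -5 and x = -3.
Candidates: g(-7) = 72,  g(-5) = 52,  g(-3) = 56,  g(0) = 2.
The maximum over the interval is 72, attained at x = -7.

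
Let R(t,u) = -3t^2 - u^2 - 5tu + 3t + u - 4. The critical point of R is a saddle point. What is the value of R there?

∂R/∂t = -6t - 5u + 3 = 0 and ∂R/∂u = -5t - 2u + 1 = 0, so (t, u) = (-1/13, 9/13).
The Hessian has R_{tt} = -6, R_{uu} = -2, R_{tu} = -5, giving D = -13 < 0, so the point is a saddle point.
R(-1/13, 9/13) = -49/13.

-49/13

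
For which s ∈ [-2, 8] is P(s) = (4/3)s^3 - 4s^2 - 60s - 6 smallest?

The derivative is 4s^2 - 8s - 60, whose only zero in [-2, 8] is s = 5.
Evaluating at the critical points and endpoints: P(-2) = 262/3,  P(5) = -718/3,  P(8) = -178/3.
So the minimum is P(5) = -718/3.

5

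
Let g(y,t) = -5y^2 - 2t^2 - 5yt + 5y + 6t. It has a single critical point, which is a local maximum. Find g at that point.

∂g/∂y = -10y - 5t + 5 = 0 and ∂g/∂t = -5y - 4t + 6 = 0, so (y, t) = (-2/3, 7/3).
The Hessian has g_{yy} = -10, g_{tt} = -4, g_{yt} = -5, giving D = 15 > 0 with g_{yy} < 0, so the point is a local maximum.
g(-2/3, 7/3) = 16/3.

16/3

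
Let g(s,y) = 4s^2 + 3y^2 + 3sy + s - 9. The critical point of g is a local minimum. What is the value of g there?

-118/13

∂g/∂s = 8s + 3y + 1 = 0 and ∂g/∂y = 3s + 6y = 0, so (s, y) = (-2/13, 1/13).
The Hessian has g_{ss} = 8, g_{yy} = 6, g_{sy} = 3, giving D = 39 > 0 with g_{ss} > 0, so the point is a local minimum.
g(-2/13, 1/13) = -118/13.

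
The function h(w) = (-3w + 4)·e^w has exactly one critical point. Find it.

h'(w) = (-3)·e^w + (-3w + 4)·1·e^w = (-3w + 1)·e^w. Since e^w > 0, the only critical point is w = 1/3.
h''(1/3) has the same sign as -3 < 0, so this is a local maximum.
h(1/3) = (3)·e^(1/3) ≈ 4.1868.

1/3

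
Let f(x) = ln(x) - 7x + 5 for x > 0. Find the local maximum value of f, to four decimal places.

f'(x) = 1/x − 7 = 0 gives x = 1/7.
f''(x) = -1/x², which is negative for x > 0, so this is a local maximum.
f(1/7) = 1·ln(1/7) - 1 + 5 ≈ 2.0541.

2.0541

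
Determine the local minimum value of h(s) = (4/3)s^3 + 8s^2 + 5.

5

Critical points: h'(s) = 4s^2 + 16s vanishes at s = -4, 0.
Second-derivative test with h''(s) = 8s + 16: h''(-4) = -16 < 0 ⇒ local maximum; h''(0) = 16 > 0 ⇒ local minimum.
The local minimum is h(0) = 5.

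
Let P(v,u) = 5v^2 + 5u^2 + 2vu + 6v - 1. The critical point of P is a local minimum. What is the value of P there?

∂P/∂v = 10v + 2u + 6 = 0 and ∂P/∂u = 2v + 10u = 0, so (v, u) = (-5/8, 1/8).
The Hessian has P_{vv} = 10, P_{uu} = 10, P_{vu} = 2, giving D = 96 > 0 with P_{vv} > 0, so the point is a local minimum.
P(-5/8, 1/8) = -23/8.

-23/8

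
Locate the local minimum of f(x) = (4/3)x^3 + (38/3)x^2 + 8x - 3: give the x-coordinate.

-1/3

Critical points: f'(x) = 4x^2 + (76/3)x + 8 vanishes at x = -6, -1/3.
Since f''(x) = 8x + 76/3, we get f''(-6) = -68/3 < 0 ⇒ local maximum; f''(-1/3) = 68/3 > 0 ⇒ local minimum.
The local minimum is f(-1/3) = -349/81.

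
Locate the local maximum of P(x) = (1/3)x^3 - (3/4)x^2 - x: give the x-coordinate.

-1/2

Critical points: P'(x) = x^2 - (3/2)x - 1 vanishes at x = -1/2, 2.
Since P''(x) = 2x - 3/2, we get P''(-1/2) = -5/2 < 0 ⇒ local maximum; P''(2) = 5/2 > 0 ⇒ local minimum.
So the local maximum value is P(-1/2) = 13/48.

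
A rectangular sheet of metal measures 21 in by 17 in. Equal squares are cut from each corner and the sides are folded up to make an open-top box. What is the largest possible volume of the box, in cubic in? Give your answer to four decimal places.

With cut size x, the volume is V(x) = x(21 − 2x)(17 − 2x) for 0 < x < 8.5.
V'(x) = 12x^2 − 152x + 357. Setting V'(x) = 0 gives x ≈ 3.1145 (the root in (0, 8.5)).
V''(x) = 24x − 152 is negative there, so this is the maximum; V ≈ 495.5121.

495.5121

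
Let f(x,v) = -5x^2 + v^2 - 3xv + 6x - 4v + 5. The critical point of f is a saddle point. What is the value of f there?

∂f/∂x = -10x - 3v + 6 = 0 and ∂f/∂v = -3x + 2v - 4 = 0, so (x, v) = (0, 2).
The Hessian has f_{xx} = -10, f_{vv} = 2, f_{xv} = -3, giving D = -29 < 0, so the point is a saddle point.
f(0, 2) = 1.

1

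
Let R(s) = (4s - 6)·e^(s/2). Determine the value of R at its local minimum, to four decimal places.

R'(s) = 4·e^(s/2) + (4s - 6)·(1/2)·e^(s/2) = (2s + 1)·e^(s/2). Since e^(s/2) > 0, the only critical point is s = -1/2.
R''(-1/2) has the same sign as 2 > 0, so this is a local minimum.
R(-1/2) = (-8)·e^(-1/4) ≈ -6.2304.

-6.2304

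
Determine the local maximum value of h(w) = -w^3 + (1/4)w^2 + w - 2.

-41/27

h'(w) = -3w^2 + (1/2)w + 1 = 0 at w = -1/2, 2/3.
h''(w) = -6w + 1/2. h''(-1/2) = 7/2 > 0 ⇒ local minimum; h''(2/3) = -7/2 < 0 ⇒ local maximum.
Thus h has its local maximum at w = 2/3, with value -41/27.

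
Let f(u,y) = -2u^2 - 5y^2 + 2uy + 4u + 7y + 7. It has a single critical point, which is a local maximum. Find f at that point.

27/2

∂f/∂u = -4u + 2y + 4 = 0 and ∂f/∂y = 2u - 10y + 7 = 0, so (u, y) = (3/2, 1).
The Hessian has f_{uu} = -4, f_{yy} = -10, f_{uy} = 2, giving D = 36 > 0 with f_{uu} < 0, so the point is a local maximum.
f(3/2, 1) = 27/2.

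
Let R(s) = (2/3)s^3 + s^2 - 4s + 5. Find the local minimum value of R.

8/3

R'(s) = 2s^2 + 2s - 4. Setting R'(s) = 0 gives s ∈ {-2, 1}.
Second-derivative test with R''(s) = 4s + 2: R''(-2) = -6 < 0 ⇒ local maximum; R''(1) = 6 > 0 ⇒ local minimum.
So the local minimum value is R(1) = 8/3.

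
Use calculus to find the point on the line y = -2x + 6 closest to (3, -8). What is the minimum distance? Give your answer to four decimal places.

3.5777

Minimize D(x)^2 = (x - 3)^2 + (-2x + 14)^2.
d/dx[D^2] = 2(x - 3) + 2·(-2)·(-2x + 14) = 0 ⇒ x = 31/5.
Then y = -32/5 and the distance is √(64/5) ≈ 3.5777.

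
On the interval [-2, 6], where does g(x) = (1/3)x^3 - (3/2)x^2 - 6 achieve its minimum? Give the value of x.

-2

The derivative is x^2 - 3x, which vanishes at x = 0 and x = 3.
Compare values at every candidate in [-2, 6]: g(-2) = -44/3, g(0) = -6, g(3) = -21/2, g(6) = 12.
Hence the absolute minimum is -44/3 at x = -2.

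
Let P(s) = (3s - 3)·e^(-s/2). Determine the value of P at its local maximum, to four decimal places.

P'(s) = 3·e^(-s/2) + (3s - 3)·(-1/2)·e^(-s/2) = (-(3/2)s + 9/2)·e^(-s/2). Since e^(-s/2) > 0, the only critical point is s = 3.
P''(3) has the same sign as -3/2 < 0, so this is a local maximum.
P(3) = (6)·e^(-3/2) ≈ 1.3388.

1.3388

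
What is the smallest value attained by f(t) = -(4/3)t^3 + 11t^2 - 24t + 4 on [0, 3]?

-47/4

The derivative is -4t^2 + 22t - 24, whose only zero in [0, 3] is t = 3/2.
Evaluating at the critical points and endpoints: f(0) = 4; f(3/2) = -47/4; f(3) = -5.
So the minimum is f(3/2) = -47/4.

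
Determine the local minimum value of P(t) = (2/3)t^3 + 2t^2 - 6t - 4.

Critical points: P'(t) = 2t^2 + 4t - 6 vanishes at t = -3, 1.
Second-derivative test with P''(t) = 4t + 4: P''(-3) = -8 < 0 ⇒ local maximum; P''(1) = 8 > 0 ⇒ local minimum.
The local minimum is P(1) = -22/3.

-22/3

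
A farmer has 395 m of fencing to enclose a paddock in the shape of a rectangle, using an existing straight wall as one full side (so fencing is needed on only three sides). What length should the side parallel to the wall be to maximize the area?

Let the sides perpendicular to the wall have length x and the parallel side y, so 2x + y = 395 and the area is A = xy = x(395 − 2x).
A'(x) = 395 − 4x = 0 gives x = 395/4, and A''(x) = −4 < 0 confirms a maximum.
Then y = 395 − 2·395/4 = 395/2 and A = 156025/8.

395/2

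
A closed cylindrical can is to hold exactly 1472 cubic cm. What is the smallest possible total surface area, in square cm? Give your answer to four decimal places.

With radius r and height h, πr²h = 1472 so h = 1472/(πr²), and S(r) = 2πr² + 2πrh = 2πr² + 2·1472/r.
S'(r) = 4πr − 2·1472/r² = 0 ⇒ r³ = 1472/(2π), so r ≈ 6.1647 and h = 2r ≈ 12.3293.
S''(r) = 4π + 4·1472/r³ > 0, so this is the minimum; S ≈ 716.3409.

716.3409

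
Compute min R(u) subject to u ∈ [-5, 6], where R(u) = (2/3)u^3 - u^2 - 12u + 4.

R'(u) = 2u^2 - 2u - 12, which vanishes at u = -2 and u = 3.
Evaluating at the critical points and endpoints: R(-5) = -133/3, R(-2) = 56/3, R(3) = -23, R(6) = 40.
The minimum over the interval is -133/3, attained at u = -5.

-133/3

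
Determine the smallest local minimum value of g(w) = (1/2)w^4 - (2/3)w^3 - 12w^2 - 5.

g'(w) = 2w^3 - 2w^2 - 24w. Setting g'(w) = 0 gives w ∈ {-3, 0, 4}.
Since g''(w) = 6w^2 - 4w - 24, we get g''(-3) = 42 > 0 ⇒ local minimum; g''(0) = -24 < 0 ⇒ local maximum; g''(4) = 56 > 0 ⇒ local minimum.
The smallest local minimum is g(4) = -335/3.

-335/3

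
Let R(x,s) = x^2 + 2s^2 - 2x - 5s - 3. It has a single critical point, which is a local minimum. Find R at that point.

-57/8

∂R/∂x = 2x - 2 = 0 and ∂R/∂s = 4s - 5 = 0, so (x, s) = (1, 5/4).
The Hessian has R_{xx} = 2, R_{ss} = 4, R_{xs} = 0, giving D = 8 > 0 with R_{xx} > 0, so the point is a local minimum.
R(1, 5/4) = -57/8.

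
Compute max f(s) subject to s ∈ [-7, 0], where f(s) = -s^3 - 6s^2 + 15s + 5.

5

f'(s) = -3s^2 - 12s + 15, whose only zero in [-7, 0] is s = -5.
Candidates: f(-7) = -51, f(-5) = -95, f(0) = 5.
The maximum over the interval is 5, attained at s = 0.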